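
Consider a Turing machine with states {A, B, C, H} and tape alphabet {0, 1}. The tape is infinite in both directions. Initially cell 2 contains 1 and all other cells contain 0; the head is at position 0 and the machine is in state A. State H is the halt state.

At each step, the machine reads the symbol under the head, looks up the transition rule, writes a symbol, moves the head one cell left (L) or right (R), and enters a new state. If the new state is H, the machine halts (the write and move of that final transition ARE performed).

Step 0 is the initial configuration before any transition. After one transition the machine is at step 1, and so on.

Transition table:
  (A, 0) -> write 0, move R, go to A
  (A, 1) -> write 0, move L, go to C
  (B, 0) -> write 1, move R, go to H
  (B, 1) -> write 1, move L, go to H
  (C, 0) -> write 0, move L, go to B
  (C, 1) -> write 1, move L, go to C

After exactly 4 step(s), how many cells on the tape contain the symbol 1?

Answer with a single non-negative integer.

Answer: 0

Derivation:
Step 1: in state A at pos 0, read 0 -> (A,0)->write 0,move R,goto A. Now: state=A, head=1, tape[-1..3]=00010 (head:   ^)
Step 2: in state A at pos 1, read 0 -> (A,0)->write 0,move R,goto A. Now: state=A, head=2, tape[-1..3]=00010 (head:    ^)
Step 3: in state A at pos 2, read 1 -> (A,1)->write 0,move L,goto C. Now: state=C, head=1, tape[-1..3]=00000 (head:   ^)
Step 4: in state C at pos 1, read 0 -> (C,0)->write 0,move L,goto B. Now: state=B, head=0, tape[-1..3]=00000 (head:  ^)
No cell contains 1 after step 4 -> 0 cell(s)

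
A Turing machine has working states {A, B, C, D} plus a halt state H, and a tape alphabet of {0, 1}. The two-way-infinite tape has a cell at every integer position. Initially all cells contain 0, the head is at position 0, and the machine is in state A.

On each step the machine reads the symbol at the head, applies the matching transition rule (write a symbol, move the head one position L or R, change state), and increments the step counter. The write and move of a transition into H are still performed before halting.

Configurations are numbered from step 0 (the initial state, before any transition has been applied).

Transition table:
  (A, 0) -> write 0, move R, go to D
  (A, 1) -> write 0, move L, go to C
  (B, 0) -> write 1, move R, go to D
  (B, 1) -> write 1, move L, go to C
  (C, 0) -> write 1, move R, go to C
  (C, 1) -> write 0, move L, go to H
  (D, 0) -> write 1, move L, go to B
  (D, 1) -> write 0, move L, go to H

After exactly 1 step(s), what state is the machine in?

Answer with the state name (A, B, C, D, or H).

Step 1: in state A at pos 0, read 0 -> (A,0)->write 0,move R,goto D. Now: state=D, head=1, tape[-1..2]=0000 (head:   ^)

Answer: D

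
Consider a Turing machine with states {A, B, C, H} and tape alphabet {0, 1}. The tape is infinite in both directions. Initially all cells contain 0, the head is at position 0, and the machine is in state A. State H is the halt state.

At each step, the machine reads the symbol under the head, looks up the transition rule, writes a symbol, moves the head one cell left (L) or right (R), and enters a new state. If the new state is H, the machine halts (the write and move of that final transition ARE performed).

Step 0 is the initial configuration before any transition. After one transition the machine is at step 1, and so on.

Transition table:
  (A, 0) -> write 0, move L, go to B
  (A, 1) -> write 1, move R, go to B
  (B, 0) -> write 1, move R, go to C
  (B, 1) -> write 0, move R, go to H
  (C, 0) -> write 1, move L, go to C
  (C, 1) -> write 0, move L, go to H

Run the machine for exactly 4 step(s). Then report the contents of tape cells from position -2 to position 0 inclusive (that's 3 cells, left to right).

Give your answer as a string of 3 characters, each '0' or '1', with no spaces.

Step 1: in state A at pos 0, read 0 -> (A,0)->write 0,move L,goto B. Now: state=B, head=-1, tape[-2..1]=0000 (head:  ^)
Step 2: in state B at pos -1, read 0 -> (B,0)->write 1,move R,goto C. Now: state=C, head=0, tape[-2..1]=0100 (head:   ^)
Step 3: in state C at pos 0, read 0 -> (C,0)->write 1,move L,goto C. Now: state=C, head=-1, tape[-2..1]=0110 (head:  ^)
Step 4: in state C at pos -1, read 1 -> (C,1)->write 0,move L,goto H. Now: state=H, head=-2, tape[-3..1]=00010 (head:  ^)

Answer: 001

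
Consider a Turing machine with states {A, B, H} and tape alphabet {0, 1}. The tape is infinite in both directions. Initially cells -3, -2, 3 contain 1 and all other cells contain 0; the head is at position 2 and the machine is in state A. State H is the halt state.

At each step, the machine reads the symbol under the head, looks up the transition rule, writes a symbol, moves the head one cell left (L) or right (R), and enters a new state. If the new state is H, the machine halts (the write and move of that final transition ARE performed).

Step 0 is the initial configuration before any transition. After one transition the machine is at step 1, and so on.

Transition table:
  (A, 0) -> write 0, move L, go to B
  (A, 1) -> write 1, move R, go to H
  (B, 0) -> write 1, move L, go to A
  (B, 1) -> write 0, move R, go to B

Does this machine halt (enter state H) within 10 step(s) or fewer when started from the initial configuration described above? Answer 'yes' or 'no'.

Step 1: in state A at pos 2, read 0 -> (A,0)->write 0,move L,goto B. Now: state=B, head=1, tape[-4..4]=011000010 (head:      ^)
Step 2: in state B at pos 1, read 0 -> (B,0)->write 1,move L,goto A. Now: state=A, head=0, tape[-4..4]=011001010 (head:     ^)
Step 3: in state A at pos 0, read 0 -> (A,0)->write 0,move L,goto B. Now: state=B, head=-1, tape[-4..4]=011001010 (head:    ^)
Step 4: in state B at pos -1, read 0 -> (B,0)->write 1,move L,goto A. Now: state=A, head=-2, tape[-4..4]=011101010 (head:   ^)
Step 5: in state A at pos -2, read 1 -> (A,1)->write 1,move R,goto H. Now: state=H, head=-1, tape[-4..4]=011101010 (head:    ^)
State H reached at step 5; 5 <= 10 -> yes

Answer: yes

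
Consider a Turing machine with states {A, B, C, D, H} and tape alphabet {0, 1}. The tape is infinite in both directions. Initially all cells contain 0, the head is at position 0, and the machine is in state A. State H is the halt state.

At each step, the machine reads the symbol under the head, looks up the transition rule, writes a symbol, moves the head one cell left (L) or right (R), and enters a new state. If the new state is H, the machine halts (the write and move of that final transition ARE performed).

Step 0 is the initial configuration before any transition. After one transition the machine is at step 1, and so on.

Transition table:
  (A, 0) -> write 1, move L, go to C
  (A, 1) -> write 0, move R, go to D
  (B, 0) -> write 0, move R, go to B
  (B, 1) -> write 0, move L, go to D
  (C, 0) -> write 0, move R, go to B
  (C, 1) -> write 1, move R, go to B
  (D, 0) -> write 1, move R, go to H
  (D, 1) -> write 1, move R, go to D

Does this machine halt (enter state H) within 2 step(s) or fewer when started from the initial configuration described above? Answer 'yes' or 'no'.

Step 1: in state A at pos 0, read 0 -> (A,0)->write 1,move L,goto C. Now: state=C, head=-1, tape[-2..1]=0010 (head:  ^)
Step 2: in state C at pos -1, read 0 -> (C,0)->write 0,move R,goto B. Now: state=B, head=0, tape[-2..1]=0010 (head:   ^)
After 2 step(s): state = B (not H) -> not halted within 2 -> no

Answer: no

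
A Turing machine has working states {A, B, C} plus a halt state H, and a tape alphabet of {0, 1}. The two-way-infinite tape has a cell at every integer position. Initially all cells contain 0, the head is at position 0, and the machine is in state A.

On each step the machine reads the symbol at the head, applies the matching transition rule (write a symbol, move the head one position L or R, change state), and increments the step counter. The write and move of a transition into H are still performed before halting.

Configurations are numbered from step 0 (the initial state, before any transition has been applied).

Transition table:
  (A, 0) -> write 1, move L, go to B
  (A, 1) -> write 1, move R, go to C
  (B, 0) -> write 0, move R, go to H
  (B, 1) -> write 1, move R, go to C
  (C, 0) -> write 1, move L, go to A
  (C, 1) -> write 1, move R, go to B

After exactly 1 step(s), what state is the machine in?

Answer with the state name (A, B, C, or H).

Step 1: in state A at pos 0, read 0 -> (A,0)->write 1,move L,goto B. Now: state=B, head=-1, tape[-2..1]=0010 (head:  ^)

Answer: B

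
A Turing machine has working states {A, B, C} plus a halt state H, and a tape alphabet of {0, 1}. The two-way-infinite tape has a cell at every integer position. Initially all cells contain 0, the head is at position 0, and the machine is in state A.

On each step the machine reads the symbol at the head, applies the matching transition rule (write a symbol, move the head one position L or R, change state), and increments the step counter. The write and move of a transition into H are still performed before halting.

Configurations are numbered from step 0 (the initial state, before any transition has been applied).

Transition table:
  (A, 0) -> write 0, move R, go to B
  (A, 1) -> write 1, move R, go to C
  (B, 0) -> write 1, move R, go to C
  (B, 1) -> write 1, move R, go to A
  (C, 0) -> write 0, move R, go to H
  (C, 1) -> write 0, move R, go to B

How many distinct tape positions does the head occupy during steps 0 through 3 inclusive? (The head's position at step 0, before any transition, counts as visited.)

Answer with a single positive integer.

Answer: 4

Derivation:
Step 1: in state A at pos 0, read 0 -> (A,0)->write 0,move R,goto B. Now: state=B, head=1, tape[-1..2]=0000 (head:   ^)
Step 2: in state B at pos 1, read 0 -> (B,0)->write 1,move R,goto C. Now: state=C, head=2, tape[-1..3]=00100 (head:    ^)
Step 3: in state C at pos 2, read 0 -> (C,0)->write 0,move R,goto H. Now: state=H, head=3, tape[-1..4]=001000 (head:     ^)
Head positions at steps 0..3: starting at 0, distinct positions visited = {0, 1, 2, 3} -> 4 position(s)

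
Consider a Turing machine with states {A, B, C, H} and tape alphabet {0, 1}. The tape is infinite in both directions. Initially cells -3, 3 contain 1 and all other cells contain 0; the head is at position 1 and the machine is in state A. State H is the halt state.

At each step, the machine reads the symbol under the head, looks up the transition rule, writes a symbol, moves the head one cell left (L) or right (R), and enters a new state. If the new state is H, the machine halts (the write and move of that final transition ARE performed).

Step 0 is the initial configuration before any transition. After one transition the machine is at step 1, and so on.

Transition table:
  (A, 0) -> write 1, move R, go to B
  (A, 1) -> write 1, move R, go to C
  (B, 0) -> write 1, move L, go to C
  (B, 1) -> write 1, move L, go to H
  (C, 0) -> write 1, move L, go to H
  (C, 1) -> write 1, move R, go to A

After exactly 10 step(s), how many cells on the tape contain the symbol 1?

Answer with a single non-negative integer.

Answer: 7

Derivation:
Step 1: in state A at pos 1, read 0 -> (A,0)->write 1,move R,goto B. Now: state=B, head=2, tape[-4..4]=010001010 (head:       ^)
Step 2: in state B at pos 2, read 0 -> (B,0)->write 1,move L,goto C. Now: state=C, head=1, tape[-4..4]=010001110 (head:      ^)
Step 3: in state C at pos 1, read 1 -> (C,1)->write 1,move R,goto A. Now: state=A, head=2, tape[-4..4]=010001110 (head:       ^)
Step 4: in state A at pos 2, read 1 -> (A,1)->write 1,move R,goto C. Now: state=C, head=3, tape[-4..4]=010001110 (head:        ^)
Step 5: in state C at pos 3, read 1 -> (C,1)->write 1,move R,goto A. Now: state=A, head=4, tape[-4..5]=0100011100 (head:         ^)
Step 6: in state A at pos 4, read 0 -> (A,0)->write 1,move R,goto B. Now: state=B, head=5, tape[-4..6]=01000111100 (head:          ^)
Step 7: in state B at pos 5, read 0 -> (B,0)->write 1,move L,goto C. Now: state=C, head=4, tape[-4..6]=01000111110 (head:         ^)
Step 8: in state C at pos 4, read 1 -> (C,1)->write 1,move R,goto A. Now: state=A, head=5, tape[-4..6]=01000111110 (head:          ^)
Step 9: in state A at pos 5, read 1 -> (A,1)->write 1,move R,goto C. Now: state=C, head=6, tape[-4..7]=010001111100 (head:           ^)
Step 10: in state C at pos 6, read 0 -> (C,0)->write 1,move L,goto H. Now: state=H, head=5, tape[-4..7]=010001111110 (head:          ^)
Cells containing 1 after step 10: {-3, 1, 2, 3, 4, 5, 6} -> 7 cell(s)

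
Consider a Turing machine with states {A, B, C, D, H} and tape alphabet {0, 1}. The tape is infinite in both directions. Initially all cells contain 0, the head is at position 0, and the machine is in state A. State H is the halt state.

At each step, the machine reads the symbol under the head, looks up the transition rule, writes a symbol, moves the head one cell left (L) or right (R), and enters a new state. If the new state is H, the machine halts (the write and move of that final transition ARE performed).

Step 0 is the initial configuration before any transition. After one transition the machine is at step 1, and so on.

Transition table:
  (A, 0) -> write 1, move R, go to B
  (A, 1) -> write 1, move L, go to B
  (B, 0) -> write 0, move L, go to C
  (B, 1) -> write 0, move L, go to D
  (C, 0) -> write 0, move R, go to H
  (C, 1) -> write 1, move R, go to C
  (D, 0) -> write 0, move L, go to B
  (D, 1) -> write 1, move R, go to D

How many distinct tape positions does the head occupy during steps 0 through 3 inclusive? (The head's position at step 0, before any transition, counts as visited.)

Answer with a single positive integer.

Answer: 2

Derivation:
Step 1: in state A at pos 0, read 0 -> (A,0)->write 1,move R,goto B. Now: state=B, head=1, tape[-1..2]=0100 (head:   ^)
Step 2: in state B at pos 1, read 0 -> (B,0)->write 0,move L,goto C. Now: state=C, head=0, tape[-1..2]=0100 (head:  ^)
Step 3: in state C at pos 0, read 1 -> (C,1)->write 1,move R,goto C. Now: state=C, head=1, tape[-1..2]=0100 (head:   ^)
Head positions at steps 0..3: starting at 0, distinct positions visited = {0, 1} -> 2 position(s)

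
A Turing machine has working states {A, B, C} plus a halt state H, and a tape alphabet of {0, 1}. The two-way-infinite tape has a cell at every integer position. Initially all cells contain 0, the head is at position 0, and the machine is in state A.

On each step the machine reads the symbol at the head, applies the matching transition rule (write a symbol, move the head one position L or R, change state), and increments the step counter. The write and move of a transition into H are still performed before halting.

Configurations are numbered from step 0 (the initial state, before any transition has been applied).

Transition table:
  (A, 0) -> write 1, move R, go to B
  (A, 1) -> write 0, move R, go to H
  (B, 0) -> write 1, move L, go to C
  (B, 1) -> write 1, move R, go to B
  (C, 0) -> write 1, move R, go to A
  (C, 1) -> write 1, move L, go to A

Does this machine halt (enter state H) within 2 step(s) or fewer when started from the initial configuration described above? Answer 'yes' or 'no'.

Step 1: in state A at pos 0, read 0 -> (A,0)->write 1,move R,goto B. Now: state=B, head=1, tape[-1..2]=0100 (head:   ^)
Step 2: in state B at pos 1, read 0 -> (B,0)->write 1,move L,goto C. Now: state=C, head=0, tape[-1..2]=0110 (head:  ^)
After 2 step(s): state = C (not H) -> not halted within 2 -> no

Answer: no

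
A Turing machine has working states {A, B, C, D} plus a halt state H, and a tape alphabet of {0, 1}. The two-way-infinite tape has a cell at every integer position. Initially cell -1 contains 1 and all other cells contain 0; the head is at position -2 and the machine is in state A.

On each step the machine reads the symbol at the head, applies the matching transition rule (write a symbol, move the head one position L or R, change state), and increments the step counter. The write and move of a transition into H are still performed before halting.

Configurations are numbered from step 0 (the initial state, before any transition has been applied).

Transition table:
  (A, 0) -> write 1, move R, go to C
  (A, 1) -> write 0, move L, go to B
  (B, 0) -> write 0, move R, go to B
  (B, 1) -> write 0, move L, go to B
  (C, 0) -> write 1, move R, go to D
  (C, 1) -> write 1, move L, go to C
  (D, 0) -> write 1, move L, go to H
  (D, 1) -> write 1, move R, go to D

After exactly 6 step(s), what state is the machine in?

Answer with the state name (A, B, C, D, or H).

Step 1: in state A at pos -2, read 0 -> (A,0)->write 1,move R,goto C. Now: state=C, head=-1, tape[-3..0]=0110 (head:   ^)
Step 2: in state C at pos -1, read 1 -> (C,1)->write 1,move L,goto C. Now: state=C, head=-2, tape[-3..0]=0110 (head:  ^)
Step 3: in state C at pos -2, read 1 -> (C,1)->write 1,move L,goto C. Now: state=C, head=-3, tape[-4..0]=00110 (head:  ^)
Step 4: in state C at pos -3, read 0 -> (C,0)->write 1,move R,goto D. Now: state=D, head=-2, tape[-4..0]=01110 (head:   ^)
Step 5: in state D at pos -2, read 1 -> (D,1)->write 1,move R,goto D. Now: state=D, head=-1, tape[-4..0]=01110 (head:    ^)
Step 6: in state D at pos -1, read 1 -> (D,1)->write 1,move R,goto D. Now: state=D, head=0, tape[-4..1]=011100 (head:     ^)

Answer: D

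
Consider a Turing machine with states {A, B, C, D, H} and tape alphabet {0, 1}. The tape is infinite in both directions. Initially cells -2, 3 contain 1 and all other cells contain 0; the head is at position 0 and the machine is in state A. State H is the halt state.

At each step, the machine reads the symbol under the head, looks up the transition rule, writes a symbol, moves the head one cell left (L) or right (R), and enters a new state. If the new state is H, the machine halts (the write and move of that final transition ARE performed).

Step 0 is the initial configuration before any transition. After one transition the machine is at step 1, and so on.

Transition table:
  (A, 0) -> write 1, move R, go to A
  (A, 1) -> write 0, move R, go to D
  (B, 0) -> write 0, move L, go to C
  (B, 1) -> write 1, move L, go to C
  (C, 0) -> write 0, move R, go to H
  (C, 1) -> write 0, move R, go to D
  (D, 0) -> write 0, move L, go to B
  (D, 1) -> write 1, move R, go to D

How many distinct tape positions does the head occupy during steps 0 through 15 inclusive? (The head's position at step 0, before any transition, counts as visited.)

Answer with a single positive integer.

Answer: 6

Derivation:
Step 1: in state A at pos 0, read 0 -> (A,0)->write 1,move R,goto A. Now: state=A, head=1, tape[-3..4]=01010010 (head:     ^)
Step 2: in state A at pos 1, read 0 -> (A,0)->write 1,move R,goto A. Now: state=A, head=2, tape[-3..4]=01011010 (head:      ^)
Step 3: in state A at pos 2, read 0 -> (A,0)->write 1,move R,goto A. Now: state=A, head=3, tape[-3..4]=01011110 (head:       ^)
Step 4: in state A at pos 3, read 1 -> (A,1)->write 0,move R,goto D. Now: state=D, head=4, tape[-3..5]=010111000 (head:        ^)
Step 5: in state D at pos 4, read 0 -> (D,0)->write 0,move L,goto B. Now: state=B, head=3, tape[-3..5]=010111000 (head:       ^)
Step 6: in state B at pos 3, read 0 -> (B,0)->write 0,move L,goto C. Now: state=C, head=2, tape[-3..5]=010111000 (head:      ^)
Step 7: in state C at pos 2, read 1 -> (C,1)->write 0,move R,goto D. Now: state=D, head=3, tape[-3..5]=010110000 (head:       ^)
Step 8: in state D at pos 3, read 0 -> (D,0)->write 0,move L,goto B. Now: state=B, head=2, tape[-3..5]=010110000 (head:      ^)
Step 9: in state B at pos 2, read 0 -> (B,0)->write 0,move L,goto C. Now: state=C, head=1, tape[-3..5]=010110000 (head:     ^)
Step 10: in state C at pos 1, read 1 -> (C,1)->write 0,move R,goto D. Now: state=D, head=2, tape[-3..5]=010100000 (head:      ^)
Step 11: in state D at pos 2, read 0 -> (D,0)->write 0,move L,goto B. Now: state=B, head=1, tape[-3..5]=010100000 (head:     ^)
Step 12: in state B at pos 1, read 0 -> (B,0)->write 0,move L,goto C. Now: state=C, head=0, tape[-3..5]=010100000 (head:    ^)
Step 13: in state C at pos 0, read 1 -> (C,1)->write 0,move R,goto D. Now: state=D, head=1, tape[-3..5]=010000000 (head:     ^)
Step 14: in state D at pos 1, read 0 -> (D,0)->write 0,move L,goto B. Now: state=B, head=0, tape[-3..5]=010000000 (head:    ^)
Step 15: in state B at pos 0, read 0 -> (B,0)->write 0,move L,goto C. Now: state=C, head=-1, tape[-3..5]=010000000 (head:   ^)
Head positions at steps 0..15: starting at 0, distinct positions visited = {-1, 0, 1, 2, 3, 4} -> 6 position(s)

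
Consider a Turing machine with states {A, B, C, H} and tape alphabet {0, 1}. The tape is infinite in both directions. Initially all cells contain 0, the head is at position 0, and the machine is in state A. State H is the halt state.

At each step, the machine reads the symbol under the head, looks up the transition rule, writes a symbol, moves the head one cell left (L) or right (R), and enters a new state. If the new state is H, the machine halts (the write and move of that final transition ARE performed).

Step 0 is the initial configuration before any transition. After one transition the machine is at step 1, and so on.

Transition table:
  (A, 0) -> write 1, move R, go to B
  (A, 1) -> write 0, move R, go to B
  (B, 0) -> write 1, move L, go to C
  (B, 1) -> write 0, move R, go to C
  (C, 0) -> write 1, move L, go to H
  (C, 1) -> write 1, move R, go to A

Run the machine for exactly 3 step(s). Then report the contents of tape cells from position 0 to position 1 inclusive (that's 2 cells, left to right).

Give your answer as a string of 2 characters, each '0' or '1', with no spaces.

Answer: 11

Derivation:
Step 1: in state A at pos 0, read 0 -> (A,0)->write 1,move R,goto B. Now: state=B, head=1, tape[-1..2]=0100 (head:   ^)
Step 2: in state B at pos 1, read 0 -> (B,0)->write 1,move L,goto C. Now: state=C, head=0, tape[-1..2]=0110 (head:  ^)
Step 3: in state C at pos 0, read 1 -> (C,1)->write 1,move R,goto A. Now: state=A, head=1, tape[-1..2]=0110 (head:   ^)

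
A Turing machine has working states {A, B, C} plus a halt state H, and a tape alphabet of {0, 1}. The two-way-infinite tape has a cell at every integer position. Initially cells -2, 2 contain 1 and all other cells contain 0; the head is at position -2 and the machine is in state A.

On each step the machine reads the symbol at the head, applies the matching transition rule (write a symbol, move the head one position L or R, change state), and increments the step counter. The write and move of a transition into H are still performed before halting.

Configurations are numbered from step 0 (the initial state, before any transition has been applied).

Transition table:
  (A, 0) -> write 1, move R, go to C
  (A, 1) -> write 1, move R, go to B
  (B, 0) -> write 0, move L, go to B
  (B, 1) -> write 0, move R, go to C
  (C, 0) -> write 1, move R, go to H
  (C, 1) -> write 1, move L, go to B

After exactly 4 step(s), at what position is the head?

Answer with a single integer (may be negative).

Step 1: in state A at pos -2, read 1 -> (A,1)->write 1,move R,goto B. Now: state=B, head=-1, tape[-3..3]=0100010 (head:   ^)
Step 2: in state B at pos -1, read 0 -> (B,0)->write 0,move L,goto B. Now: state=B, head=-2, tape[-3..3]=0100010 (head:  ^)
Step 3: in state B at pos -2, read 1 -> (B,1)->write 0,move R,goto C. Now: state=C, head=-1, tape[-3..3]=0000010 (head:   ^)
Step 4: in state C at pos -1, read 0 -> (C,0)->write 1,move R,goto H. Now: state=H, head=0, tape[-3..3]=0010010 (head:    ^)

Answer: 0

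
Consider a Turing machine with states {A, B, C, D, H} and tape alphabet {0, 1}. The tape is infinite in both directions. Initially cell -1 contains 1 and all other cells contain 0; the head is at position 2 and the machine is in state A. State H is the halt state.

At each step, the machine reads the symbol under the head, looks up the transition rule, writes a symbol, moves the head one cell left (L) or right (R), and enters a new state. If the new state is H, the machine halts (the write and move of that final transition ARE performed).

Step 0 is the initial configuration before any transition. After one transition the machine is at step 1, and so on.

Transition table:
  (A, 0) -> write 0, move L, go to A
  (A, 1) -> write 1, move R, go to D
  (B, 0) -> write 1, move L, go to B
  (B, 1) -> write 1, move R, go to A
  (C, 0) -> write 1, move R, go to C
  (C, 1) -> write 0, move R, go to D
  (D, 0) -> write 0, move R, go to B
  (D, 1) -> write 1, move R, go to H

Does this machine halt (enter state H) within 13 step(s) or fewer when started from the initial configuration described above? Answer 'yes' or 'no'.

Step 1: in state A at pos 2, read 0 -> (A,0)->write 0,move L,goto A. Now: state=A, head=1, tape[-2..3]=010000 (head:    ^)
Step 2: in state A at pos 1, read 0 -> (A,0)->write 0,move L,goto A. Now: state=A, head=0, tape[-2..3]=010000 (head:   ^)
Step 3: in state A at pos 0, read 0 -> (A,0)->write 0,move L,goto A. Now: state=A, head=-1, tape[-2..3]=010000 (head:  ^)
Step 4: in state A at pos -1, read 1 -> (A,1)->write 1,move R,goto D. Now: state=D, head=0, tape[-2..3]=010000 (head:   ^)
Step 5: in state D at pos 0, read 0 -> (D,0)->write 0,move R,goto B. Now: state=B, head=1, tape[-2..3]=010000 (head:    ^)
Step 6: in state B at pos 1, read 0 -> (B,0)->write 1,move L,goto B. Now: state=B, head=0, tape[-2..3]=010100 (head:   ^)
Step 7: in state B at pos 0, read 0 -> (B,0)->write 1,move L,goto B. Now: state=B, head=-1, tape[-2..3]=011100 (head:  ^)
Step 8: in state B at pos -1, read 1 -> (B,1)->write 1,move R,goto A. Now: state=A, head=0, tape[-2..3]=011100 (head:   ^)
Step 9: in state A at pos 0, read 1 -> (A,1)->write 1,move R,goto D. Now: state=D, head=1, tape[-2..3]=011100 (head:    ^)
Step 10: in state D at pos 1, read 1 -> (D,1)->write 1,move R,goto H. Now: state=H, head=2, tape[-2..3]=011100 (head:     ^)
State H reached at step 10; 10 <= 13 -> yes

Answer: yes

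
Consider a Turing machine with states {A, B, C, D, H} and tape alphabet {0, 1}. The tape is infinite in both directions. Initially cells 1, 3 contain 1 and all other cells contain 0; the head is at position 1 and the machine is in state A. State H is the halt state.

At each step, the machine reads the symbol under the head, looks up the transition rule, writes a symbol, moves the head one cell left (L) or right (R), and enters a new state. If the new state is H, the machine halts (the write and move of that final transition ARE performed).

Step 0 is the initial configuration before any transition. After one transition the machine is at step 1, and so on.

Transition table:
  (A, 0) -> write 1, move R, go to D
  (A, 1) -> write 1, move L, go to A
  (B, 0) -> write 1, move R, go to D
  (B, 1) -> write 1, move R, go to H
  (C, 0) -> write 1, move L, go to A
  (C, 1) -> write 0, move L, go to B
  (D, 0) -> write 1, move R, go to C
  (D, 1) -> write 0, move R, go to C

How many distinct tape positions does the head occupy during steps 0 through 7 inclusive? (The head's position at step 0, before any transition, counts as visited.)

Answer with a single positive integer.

Step 1: in state A at pos 1, read 1 -> (A,1)->write 1,move L,goto A. Now: state=A, head=0, tape[-1..4]=001010 (head:  ^)
Step 2: in state A at pos 0, read 0 -> (A,0)->write 1,move R,goto D. Now: state=D, head=1, tape[-1..4]=011010 (head:   ^)
Step 3: in state D at pos 1, read 1 -> (D,1)->write 0,move R,goto C. Now: state=C, head=2, tape[-1..4]=010010 (head:    ^)
Step 4: in state C at pos 2, read 0 -> (C,0)->write 1,move L,goto A. Now: state=A, head=1, tape[-1..4]=010110 (head:   ^)
Step 5: in state A at pos 1, read 0 -> (A,0)->write 1,move R,goto D. Now: state=D, head=2, tape[-1..4]=011110 (head:    ^)
Step 6: in state D at pos 2, read 1 -> (D,1)->write 0,move R,goto C. Now: state=C, head=3, tape[-1..4]=011010 (head:     ^)
Step 7: in state C at pos 3, read 1 -> (C,1)->write 0,move L,goto B. Now: state=B, head=2, tape[-1..4]=011000 (head:    ^)
Head positions at steps 0..7: starting at 1, distinct positions visited = {0, 1, 2, 3} -> 4 position(s)

Answer: 4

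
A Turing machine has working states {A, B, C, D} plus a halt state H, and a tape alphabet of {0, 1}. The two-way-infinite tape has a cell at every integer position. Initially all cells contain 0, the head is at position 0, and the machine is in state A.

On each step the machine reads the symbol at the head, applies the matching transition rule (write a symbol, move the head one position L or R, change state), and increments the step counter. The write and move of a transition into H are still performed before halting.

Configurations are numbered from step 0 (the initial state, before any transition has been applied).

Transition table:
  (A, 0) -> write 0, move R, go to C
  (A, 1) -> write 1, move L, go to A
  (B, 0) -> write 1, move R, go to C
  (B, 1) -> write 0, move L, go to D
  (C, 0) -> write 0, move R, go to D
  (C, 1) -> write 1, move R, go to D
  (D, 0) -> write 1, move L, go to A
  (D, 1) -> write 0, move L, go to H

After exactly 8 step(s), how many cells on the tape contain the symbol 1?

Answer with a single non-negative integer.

Answer: 2

Derivation:
Step 1: in state A at pos 0, read 0 -> (A,0)->write 0,move R,goto C. Now: state=C, head=1, tape[-1..2]=0000 (head:   ^)
Step 2: in state C at pos 1, read 0 -> (C,0)->write 0,move R,goto D. Now: state=D, head=2, tape[-1..3]=00000 (head:    ^)
Step 3: in state D at pos 2, read 0 -> (D,0)->write 1,move L,goto A. Now: state=A, head=1, tape[-1..3]=00010 (head:   ^)
Step 4: in state A at pos 1, read 0 -> (A,0)->write 0,move R,goto C. Now: state=C, head=2, tape[-1..3]=00010 (head:    ^)
Step 5: in state C at pos 2, read 1 -> (C,1)->write 1,move R,goto D. Now: state=D, head=3, tape[-1..4]=000100 (head:     ^)
Step 6: in state D at pos 3, read 0 -> (D,0)->write 1,move L,goto A. Now: state=A, head=2, tape[-1..4]=000110 (head:    ^)
Step 7: in state A at pos 2, read 1 -> (A,1)->write 1,move L,goto A. Now: state=A, head=1, tape[-1..4]=000110 (head:   ^)
Step 8: in state A at pos 1, read 0 -> (A,0)->write 0,move R,goto C. Now: state=C, head=2, tape[-1..4]=000110 (head:    ^)
Cells containing 1 after step 8: {2, 3} -> 2 cell(s)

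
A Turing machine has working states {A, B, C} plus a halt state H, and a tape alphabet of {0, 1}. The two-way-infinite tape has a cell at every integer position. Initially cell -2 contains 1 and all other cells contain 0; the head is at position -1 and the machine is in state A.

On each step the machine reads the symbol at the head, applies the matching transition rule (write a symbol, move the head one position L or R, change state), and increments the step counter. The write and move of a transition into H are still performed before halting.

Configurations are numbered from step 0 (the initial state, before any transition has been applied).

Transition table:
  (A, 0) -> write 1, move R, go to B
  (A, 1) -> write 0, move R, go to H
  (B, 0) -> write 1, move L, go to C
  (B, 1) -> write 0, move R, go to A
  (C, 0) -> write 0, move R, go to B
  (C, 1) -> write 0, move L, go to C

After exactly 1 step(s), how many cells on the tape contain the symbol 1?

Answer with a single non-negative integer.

Answer: 2

Derivation:
Step 1: in state A at pos -1, read 0 -> (A,0)->write 1,move R,goto B. Now: state=B, head=0, tape[-3..1]=01100 (head:    ^)
Cells containing 1 after step 1: {-2, -1} -> 2 cell(s)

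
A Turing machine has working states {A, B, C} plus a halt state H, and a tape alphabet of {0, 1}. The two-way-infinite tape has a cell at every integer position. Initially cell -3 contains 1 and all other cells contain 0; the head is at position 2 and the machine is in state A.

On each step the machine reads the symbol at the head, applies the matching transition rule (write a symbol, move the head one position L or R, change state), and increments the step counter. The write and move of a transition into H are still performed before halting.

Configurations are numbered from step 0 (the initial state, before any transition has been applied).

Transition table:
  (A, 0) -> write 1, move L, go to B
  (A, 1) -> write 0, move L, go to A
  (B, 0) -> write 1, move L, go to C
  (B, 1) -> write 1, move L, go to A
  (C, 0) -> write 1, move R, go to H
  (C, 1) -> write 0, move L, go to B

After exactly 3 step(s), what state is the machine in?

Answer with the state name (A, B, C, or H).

Answer: H

Derivation:
Step 1: in state A at pos 2, read 0 -> (A,0)->write 1,move L,goto B. Now: state=B, head=1, tape[-4..3]=01000010 (head:      ^)
Step 2: in state B at pos 1, read 0 -> (B,0)->write 1,move L,goto C. Now: state=C, head=0, tape[-4..3]=01000110 (head:     ^)
Step 3: in state C at pos 0, read 0 -> (C,0)->write 1,move R,goto H. Now: state=H, head=1, tape[-4..3]=01001110 (head:      ^)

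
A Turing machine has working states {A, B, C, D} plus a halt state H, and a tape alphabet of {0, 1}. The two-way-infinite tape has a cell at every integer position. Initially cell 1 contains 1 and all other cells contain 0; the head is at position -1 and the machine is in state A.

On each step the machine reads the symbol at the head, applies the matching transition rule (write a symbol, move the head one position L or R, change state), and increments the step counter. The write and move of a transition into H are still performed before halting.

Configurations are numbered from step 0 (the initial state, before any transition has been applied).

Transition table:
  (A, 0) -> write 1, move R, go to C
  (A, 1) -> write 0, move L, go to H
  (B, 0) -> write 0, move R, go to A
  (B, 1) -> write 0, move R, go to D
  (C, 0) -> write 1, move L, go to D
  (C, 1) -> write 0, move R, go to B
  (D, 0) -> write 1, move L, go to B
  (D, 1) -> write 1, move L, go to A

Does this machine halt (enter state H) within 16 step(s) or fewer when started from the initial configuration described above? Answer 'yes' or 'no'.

Answer: no

Derivation:
Step 1: in state A at pos -1, read 0 -> (A,0)->write 1,move R,goto C. Now: state=C, head=0, tape[-2..2]=01010 (head:   ^)
Step 2: in state C at pos 0, read 0 -> (C,0)->write 1,move L,goto D. Now: state=D, head=-1, tape[-2..2]=01110 (head:  ^)
Step 3: in state D at pos -1, read 1 -> (D,1)->write 1,move L,goto A. Now: state=A, head=-2, tape[-3..2]=001110 (head:  ^)
Step 4: in state A at pos -2, read 0 -> (A,0)->write 1,move R,goto C. Now: state=C, head=-1, tape[-3..2]=011110 (head:   ^)
Step 5: in state C at pos -1, read 1 -> (C,1)->write 0,move R,goto B. Now: state=B, head=0, tape[-3..2]=010110 (head:    ^)
Step 6: in state B at pos 0, read 1 -> (B,1)->write 0,move R,goto D. Now: state=D, head=1, tape[-3..2]=010010 (head:     ^)
Step 7: in state D at pos 1, read 1 -> (D,1)->write 1,move L,goto A. Now: state=A, head=0, tape[-3..2]=010010 (head:    ^)
Step 8: in state A at pos 0, read 0 -> (A,0)->write 1,move R,goto C. Now: state=C, head=1, tape[-3..2]=010110 (head:     ^)
Step 9: in state C at pos 1, read 1 -> (C,1)->write 0,move R,goto B. Now: state=B, head=2, tape[-3..3]=0101000 (head:      ^)
Step 10: in state B at pos 2, read 0 -> (B,0)->write 0,move R,goto A. Now: state=A, head=3, tape[-3..4]=01010000 (head:       ^)
Step 11: in state A at pos 3, read 0 -> (A,0)->write 1,move R,goto C. Now: state=C, head=4, tape[-3..5]=010100100 (head:        ^)
Step 12: in state C at pos 4, read 0 -> (C,0)->write 1,move L,goto D. Now: state=D, head=3, tape[-3..5]=010100110 (head:       ^)
Step 13: in state D at pos 3, read 1 -> (D,1)->write 1,move L,goto A. Now: state=A, head=2, tape[-3..5]=010100110 (head:      ^)
Step 14: in state A at pos 2, read 0 -> (A,0)->write 1,move R,goto C. Now: state=C, head=3, tape[-3..5]=010101110 (head:       ^)
Step 15: in state C at pos 3, read 1 -> (C,1)->write 0,move R,goto B. Now: state=B, head=4, tape[-3..5]=010101010 (head:        ^)
Step 16: in state B at pos 4, read 1 -> (B,1)->write 0,move R,goto D. Now: state=D, head=5, tape[-3..6]=0101010000 (head:         ^)
After 16 step(s): state = D (not H) -> not halted within 16 -> no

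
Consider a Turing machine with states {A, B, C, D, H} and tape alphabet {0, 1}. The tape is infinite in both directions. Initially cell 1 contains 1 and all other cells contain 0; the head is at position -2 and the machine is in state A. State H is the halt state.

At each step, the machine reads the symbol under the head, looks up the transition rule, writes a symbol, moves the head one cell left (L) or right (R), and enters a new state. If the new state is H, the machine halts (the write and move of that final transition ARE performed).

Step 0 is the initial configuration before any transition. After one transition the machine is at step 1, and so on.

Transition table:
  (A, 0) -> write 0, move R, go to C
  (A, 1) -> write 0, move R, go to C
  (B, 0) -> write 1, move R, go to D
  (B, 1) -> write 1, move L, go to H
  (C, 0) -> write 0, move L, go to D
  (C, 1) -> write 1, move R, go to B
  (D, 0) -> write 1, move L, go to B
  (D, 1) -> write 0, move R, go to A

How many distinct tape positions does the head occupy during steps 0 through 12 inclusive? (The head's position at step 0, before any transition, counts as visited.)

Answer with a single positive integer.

Step 1: in state A at pos -2, read 0 -> (A,0)->write 0,move R,goto C. Now: state=C, head=-1, tape[-3..2]=000010 (head:   ^)
Step 2: in state C at pos -1, read 0 -> (C,0)->write 0,move L,goto D. Now: state=D, head=-2, tape[-3..2]=000010 (head:  ^)
Step 3: in state D at pos -2, read 0 -> (D,0)->write 1,move L,goto B. Now: state=B, head=-3, tape[-4..2]=0010010 (head:  ^)
Step 4: in state B at pos -3, read 0 -> (B,0)->write 1,move R,goto D. Now: state=D, head=-2, tape[-4..2]=0110010 (head:   ^)
Step 5: in state D at pos -2, read 1 -> (D,1)->write 0,move R,goto A. Now: state=A, head=-1, tape[-4..2]=0100010 (head:    ^)
Step 6: in state A at pos -1, read 0 -> (A,0)->write 0,move R,goto C. Now: state=C, head=0, tape[-4..2]=0100010 (head:     ^)
Step 7: in state C at pos 0, read 0 -> (C,0)->write 0,move L,goto D. Now: state=D, head=-1, tape[-4..2]=0100010 (head:    ^)
Step 8: in state D at pos -1, read 0 -> (D,0)->write 1,move L,goto B. Now: state=B, head=-2, tape[-4..2]=0101010 (head:   ^)
Step 9: in state B at pos -2, read 0 -> (B,0)->write 1,move R,goto D. Now: state=D, head=-1, tape[-4..2]=0111010 (head:    ^)
Step 10: in state D at pos -1, read 1 -> (D,1)->write 0,move R,goto A. Now: state=A, head=0, tape[-4..2]=0110010 (head:     ^)
Step 11: in state A at pos 0, read 0 -> (A,0)->write 0,move R,goto C. Now: state=C, head=1, tape[-4..2]=0110010 (head:      ^)
Step 12: in state C at pos 1, read 1 -> (C,1)->write 1,move R,goto B. Now: state=B, head=2, tape[-4..3]=01100100 (head:       ^)
Head positions at steps 0..12: starting at -2, distinct positions visited = {-3, -2, -1, 0, 1, 2} -> 6 position(s)

Answer: 6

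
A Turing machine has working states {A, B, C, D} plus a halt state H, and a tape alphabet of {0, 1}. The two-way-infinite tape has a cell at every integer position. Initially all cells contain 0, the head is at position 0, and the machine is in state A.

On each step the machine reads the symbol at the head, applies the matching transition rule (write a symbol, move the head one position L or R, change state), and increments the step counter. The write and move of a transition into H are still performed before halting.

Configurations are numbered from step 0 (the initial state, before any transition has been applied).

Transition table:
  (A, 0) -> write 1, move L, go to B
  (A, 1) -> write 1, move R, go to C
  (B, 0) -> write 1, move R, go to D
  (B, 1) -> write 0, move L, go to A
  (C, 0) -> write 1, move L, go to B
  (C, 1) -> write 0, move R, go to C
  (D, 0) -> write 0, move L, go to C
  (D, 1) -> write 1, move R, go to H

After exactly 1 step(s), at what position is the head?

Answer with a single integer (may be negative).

Step 1: in state A at pos 0, read 0 -> (A,0)->write 1,move L,goto B. Now: state=B, head=-1, tape[-2..1]=0010 (head:  ^)

Answer: -1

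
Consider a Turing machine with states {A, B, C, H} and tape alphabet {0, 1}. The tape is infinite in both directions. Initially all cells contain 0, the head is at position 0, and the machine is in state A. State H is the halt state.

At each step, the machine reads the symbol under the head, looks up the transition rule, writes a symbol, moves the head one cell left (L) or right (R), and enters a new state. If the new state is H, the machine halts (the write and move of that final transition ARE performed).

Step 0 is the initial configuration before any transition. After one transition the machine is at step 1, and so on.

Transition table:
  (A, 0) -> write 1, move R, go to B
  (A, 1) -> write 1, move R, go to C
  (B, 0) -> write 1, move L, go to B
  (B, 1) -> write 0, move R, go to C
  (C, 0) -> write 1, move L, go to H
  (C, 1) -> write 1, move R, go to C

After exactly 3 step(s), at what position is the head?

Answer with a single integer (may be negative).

Answer: 1

Derivation:
Step 1: in state A at pos 0, read 0 -> (A,0)->write 1,move R,goto B. Now: state=B, head=1, tape[-1..2]=0100 (head:   ^)
Step 2: in state B at pos 1, read 0 -> (B,0)->write 1,move L,goto B. Now: state=B, head=0, tape[-1..2]=0110 (head:  ^)
Step 3: in state B at pos 0, read 1 -> (B,1)->write 0,move R,goto C. Now: state=C, head=1, tape[-1..2]=0010 (head:   ^)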